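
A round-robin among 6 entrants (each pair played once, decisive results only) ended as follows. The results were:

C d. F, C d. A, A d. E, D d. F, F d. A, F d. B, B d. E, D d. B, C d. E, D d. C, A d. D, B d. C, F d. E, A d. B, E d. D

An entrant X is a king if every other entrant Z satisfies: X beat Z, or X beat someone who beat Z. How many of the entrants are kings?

5

A reaches everyone (king).
B reaches everyone (king).
C reaches everyone (king).
D reaches everyone (king).
E cannot reach A in two steps.
F reaches everyone (king).
Kings: A, B, C, D, F — 5.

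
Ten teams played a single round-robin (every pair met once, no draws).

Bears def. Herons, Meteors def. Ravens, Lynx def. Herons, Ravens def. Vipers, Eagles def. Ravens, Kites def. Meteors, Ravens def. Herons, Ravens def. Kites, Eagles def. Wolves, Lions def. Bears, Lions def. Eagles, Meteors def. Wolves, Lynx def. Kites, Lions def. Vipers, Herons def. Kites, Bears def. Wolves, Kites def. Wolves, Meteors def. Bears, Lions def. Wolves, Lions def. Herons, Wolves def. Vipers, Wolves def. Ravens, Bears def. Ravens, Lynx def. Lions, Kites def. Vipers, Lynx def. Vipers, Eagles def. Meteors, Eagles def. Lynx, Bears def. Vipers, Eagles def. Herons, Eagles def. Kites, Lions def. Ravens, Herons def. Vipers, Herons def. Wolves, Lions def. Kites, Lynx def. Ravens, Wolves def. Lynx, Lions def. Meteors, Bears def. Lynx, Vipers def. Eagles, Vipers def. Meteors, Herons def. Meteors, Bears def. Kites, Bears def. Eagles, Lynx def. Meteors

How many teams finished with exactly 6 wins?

2

Win totals: Vipers 2, Eagles 6, Ravens 3, Wolves 3, Meteors 3, Bears 7, Herons 4, Kites 3, Lions 8, Lynx 6.
Exactly 6: Eagles, Lynx — 2 teams.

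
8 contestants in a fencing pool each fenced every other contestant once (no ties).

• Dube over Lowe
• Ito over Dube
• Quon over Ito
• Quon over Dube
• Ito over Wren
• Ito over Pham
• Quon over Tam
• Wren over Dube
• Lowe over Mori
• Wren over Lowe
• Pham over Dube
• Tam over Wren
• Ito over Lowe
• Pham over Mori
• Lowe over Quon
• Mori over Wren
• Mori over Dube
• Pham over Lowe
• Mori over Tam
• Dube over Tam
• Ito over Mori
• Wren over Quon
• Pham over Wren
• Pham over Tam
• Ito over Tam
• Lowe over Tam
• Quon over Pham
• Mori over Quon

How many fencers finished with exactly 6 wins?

Win totals: Quon 4, Mori 4, Tam 1, Ito 6, Wren 3, Lowe 3, Pham 5, Dube 2.
Exactly 6: Ito — 1 fencer.

1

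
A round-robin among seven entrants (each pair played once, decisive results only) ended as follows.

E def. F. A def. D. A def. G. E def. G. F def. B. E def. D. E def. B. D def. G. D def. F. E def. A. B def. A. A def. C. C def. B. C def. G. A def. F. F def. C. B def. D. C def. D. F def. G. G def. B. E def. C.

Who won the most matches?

Win totals: A 4, B 2, C 3, D 2, E 6, F 3, G 1.
E leads with 6 wins (next highest: 4).

E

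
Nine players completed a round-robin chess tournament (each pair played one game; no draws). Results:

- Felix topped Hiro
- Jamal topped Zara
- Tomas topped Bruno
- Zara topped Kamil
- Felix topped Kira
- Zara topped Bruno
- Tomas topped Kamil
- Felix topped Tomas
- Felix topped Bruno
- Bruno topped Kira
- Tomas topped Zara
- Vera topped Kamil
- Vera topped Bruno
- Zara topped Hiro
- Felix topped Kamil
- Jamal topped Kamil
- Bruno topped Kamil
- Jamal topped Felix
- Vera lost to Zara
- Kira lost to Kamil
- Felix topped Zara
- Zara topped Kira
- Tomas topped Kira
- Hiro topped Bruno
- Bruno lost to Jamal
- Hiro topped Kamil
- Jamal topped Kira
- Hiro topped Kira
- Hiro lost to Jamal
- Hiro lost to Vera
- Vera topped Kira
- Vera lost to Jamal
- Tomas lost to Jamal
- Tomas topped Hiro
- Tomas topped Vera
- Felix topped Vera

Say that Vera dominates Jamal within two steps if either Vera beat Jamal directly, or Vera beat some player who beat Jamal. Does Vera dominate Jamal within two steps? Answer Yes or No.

No

Vera did not beat Jamal directly.
Vera beat Bruno, Kira, Hiro, Kamil, but each of them lost to Jamal. No two-step path.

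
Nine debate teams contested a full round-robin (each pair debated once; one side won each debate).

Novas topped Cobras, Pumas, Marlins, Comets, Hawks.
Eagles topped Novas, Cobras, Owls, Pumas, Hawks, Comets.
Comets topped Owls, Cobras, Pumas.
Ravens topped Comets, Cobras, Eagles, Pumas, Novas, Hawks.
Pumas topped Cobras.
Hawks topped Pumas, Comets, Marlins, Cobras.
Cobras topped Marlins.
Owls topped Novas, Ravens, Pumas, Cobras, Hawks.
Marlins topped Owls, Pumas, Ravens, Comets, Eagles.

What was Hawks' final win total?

Hawks' results: beat Comets, Pumas, Cobras, Marlins; lost to Owls, Eagles, Novas, Ravens.
That is 4 wins.

4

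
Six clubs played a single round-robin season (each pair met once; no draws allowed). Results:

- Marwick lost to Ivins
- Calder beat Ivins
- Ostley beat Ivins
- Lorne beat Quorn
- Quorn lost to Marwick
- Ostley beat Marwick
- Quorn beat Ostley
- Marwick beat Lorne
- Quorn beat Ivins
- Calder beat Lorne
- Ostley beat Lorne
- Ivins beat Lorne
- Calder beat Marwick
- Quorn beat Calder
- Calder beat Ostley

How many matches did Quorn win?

3

Quorn's results: beat Calder, Ivins, Ostley; lost to Lorne, Marwick.
That is 3 wins.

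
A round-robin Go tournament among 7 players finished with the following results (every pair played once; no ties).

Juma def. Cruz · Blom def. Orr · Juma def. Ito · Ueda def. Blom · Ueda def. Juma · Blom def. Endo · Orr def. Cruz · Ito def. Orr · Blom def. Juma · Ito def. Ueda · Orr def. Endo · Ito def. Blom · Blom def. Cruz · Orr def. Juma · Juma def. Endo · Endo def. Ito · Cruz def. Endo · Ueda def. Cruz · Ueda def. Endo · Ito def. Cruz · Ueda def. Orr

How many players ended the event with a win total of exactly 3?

Win totals: Ito 4, Cruz 1, Orr 3, Juma 3, Endo 1, Blom 4, Ueda 5.
Exactly 3: Orr, Juma — 2 players.

2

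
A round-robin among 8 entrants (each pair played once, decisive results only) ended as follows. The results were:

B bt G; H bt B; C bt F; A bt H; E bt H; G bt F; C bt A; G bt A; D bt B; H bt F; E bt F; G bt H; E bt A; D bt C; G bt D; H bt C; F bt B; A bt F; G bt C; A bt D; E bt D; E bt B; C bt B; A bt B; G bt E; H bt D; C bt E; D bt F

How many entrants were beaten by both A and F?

A beat: B, D, F, H.
F beat: B.
Both beat: B — 1.

1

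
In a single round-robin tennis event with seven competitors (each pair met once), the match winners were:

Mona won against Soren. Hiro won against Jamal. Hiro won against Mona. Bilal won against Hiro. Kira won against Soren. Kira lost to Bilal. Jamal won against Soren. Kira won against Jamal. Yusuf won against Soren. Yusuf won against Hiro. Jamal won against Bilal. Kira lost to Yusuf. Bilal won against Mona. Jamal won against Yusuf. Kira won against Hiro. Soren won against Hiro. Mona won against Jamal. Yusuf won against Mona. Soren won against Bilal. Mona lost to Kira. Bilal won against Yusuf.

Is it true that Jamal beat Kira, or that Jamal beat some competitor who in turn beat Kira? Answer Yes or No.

Jamal did not beat Kira directly.
Jamal beat Yusuf, Soren, Bilal. Of those, Yusuf beat Kira.

Yes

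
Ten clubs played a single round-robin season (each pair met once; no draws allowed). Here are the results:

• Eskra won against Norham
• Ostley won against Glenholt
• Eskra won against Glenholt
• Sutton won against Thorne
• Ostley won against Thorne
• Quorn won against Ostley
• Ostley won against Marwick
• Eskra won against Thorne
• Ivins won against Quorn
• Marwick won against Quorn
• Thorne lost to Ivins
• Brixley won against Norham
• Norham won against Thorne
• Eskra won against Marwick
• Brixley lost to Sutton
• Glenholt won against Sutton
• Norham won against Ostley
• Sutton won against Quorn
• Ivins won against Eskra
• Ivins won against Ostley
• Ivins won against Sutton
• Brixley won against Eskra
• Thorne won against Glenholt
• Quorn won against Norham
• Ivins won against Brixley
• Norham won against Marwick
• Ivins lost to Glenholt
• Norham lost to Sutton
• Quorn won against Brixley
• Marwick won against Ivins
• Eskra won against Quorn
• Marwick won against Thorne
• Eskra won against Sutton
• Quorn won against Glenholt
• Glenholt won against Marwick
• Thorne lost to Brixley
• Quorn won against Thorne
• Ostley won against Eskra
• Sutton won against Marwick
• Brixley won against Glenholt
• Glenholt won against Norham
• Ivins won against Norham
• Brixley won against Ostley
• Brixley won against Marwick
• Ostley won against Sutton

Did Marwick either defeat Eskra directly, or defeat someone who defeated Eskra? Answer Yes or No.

Marwick did not beat Eskra directly.
Marwick beat Quorn, Thorne, Ivins. Of those, Ivins beat Eskra.

Yes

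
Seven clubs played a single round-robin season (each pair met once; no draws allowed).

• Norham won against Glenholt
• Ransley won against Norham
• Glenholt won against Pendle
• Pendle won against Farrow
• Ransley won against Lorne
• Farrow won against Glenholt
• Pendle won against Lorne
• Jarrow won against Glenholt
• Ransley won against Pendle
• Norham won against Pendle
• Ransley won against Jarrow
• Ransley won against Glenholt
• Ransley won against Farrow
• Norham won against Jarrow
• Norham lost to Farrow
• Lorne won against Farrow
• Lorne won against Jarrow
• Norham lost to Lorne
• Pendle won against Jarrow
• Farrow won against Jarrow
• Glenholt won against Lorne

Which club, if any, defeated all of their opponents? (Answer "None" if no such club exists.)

Ransley

Ransley has 6 wins out of 6 opponents — a perfect record.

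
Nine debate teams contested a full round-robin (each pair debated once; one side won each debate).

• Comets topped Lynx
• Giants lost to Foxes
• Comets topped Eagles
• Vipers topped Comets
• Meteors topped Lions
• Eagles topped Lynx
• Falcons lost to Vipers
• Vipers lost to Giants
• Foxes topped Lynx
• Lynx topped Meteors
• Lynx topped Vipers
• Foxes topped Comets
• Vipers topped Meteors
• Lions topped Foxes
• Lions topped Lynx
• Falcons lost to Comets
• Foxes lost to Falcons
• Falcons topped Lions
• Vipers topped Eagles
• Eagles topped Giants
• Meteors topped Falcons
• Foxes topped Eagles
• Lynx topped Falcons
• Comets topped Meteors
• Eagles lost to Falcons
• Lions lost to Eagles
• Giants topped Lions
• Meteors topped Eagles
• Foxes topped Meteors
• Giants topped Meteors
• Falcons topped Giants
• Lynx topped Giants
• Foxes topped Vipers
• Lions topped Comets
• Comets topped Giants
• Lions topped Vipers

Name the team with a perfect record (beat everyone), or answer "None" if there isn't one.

None

Highest win total is Foxes with 6 (out of 8 possible).
Foxes lost to Falcons, Lions, so no team went undefeated.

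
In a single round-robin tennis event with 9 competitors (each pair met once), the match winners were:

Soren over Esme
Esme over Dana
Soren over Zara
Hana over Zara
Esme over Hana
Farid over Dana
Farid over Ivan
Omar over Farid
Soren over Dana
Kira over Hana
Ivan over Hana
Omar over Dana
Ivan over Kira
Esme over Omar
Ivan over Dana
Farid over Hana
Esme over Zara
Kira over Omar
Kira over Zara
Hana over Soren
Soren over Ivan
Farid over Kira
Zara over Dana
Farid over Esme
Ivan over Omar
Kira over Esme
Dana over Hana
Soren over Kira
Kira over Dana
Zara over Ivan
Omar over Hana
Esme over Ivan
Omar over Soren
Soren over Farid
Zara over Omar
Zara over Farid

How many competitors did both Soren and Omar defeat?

Soren beat: Farid, Ivan, Kira, Esme, Dana, Zara.
Omar beat: Farid, Dana, Soren, Hana.
Both beat: Farid, Dana — 2.

2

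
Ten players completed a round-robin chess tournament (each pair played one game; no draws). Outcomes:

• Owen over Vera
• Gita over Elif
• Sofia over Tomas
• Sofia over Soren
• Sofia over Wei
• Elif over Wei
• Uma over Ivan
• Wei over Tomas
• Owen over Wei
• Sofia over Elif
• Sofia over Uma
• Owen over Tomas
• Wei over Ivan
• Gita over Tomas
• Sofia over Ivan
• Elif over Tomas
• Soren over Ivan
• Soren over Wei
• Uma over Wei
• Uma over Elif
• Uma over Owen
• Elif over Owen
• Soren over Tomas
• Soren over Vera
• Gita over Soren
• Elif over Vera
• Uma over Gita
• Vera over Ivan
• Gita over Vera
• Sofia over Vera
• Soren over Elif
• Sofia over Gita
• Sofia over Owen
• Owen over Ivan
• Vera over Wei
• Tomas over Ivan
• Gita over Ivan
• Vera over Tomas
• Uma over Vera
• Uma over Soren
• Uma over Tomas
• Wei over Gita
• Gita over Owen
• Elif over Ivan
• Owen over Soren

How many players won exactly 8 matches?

1

Win totals: Uma 8, Soren 5, Tomas 1, Sofia 9, Elif 5, Vera 3, Ivan 0, Gita 6, Wei 3, Owen 5.
Exactly 8: Uma — 1 player.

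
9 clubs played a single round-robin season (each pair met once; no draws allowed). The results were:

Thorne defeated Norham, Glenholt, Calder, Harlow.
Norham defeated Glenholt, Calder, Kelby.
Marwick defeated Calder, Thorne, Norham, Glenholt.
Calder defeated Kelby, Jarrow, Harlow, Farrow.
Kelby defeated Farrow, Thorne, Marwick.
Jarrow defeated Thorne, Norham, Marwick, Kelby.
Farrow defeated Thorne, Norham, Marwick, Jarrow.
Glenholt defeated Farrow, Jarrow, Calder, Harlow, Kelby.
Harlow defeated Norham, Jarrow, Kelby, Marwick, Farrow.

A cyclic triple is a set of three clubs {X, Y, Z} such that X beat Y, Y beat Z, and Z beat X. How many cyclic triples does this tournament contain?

28

Win totals: Glenholt 5, Jarrow 4, Harlow 5, Calder 4, Norham 3, Marwick 4, Farrow 4, Kelby 3, Thorne 4.
A club with w wins dominates both others in C(w,2) triples; summing gives 10 + 6 + 10 + 6 + 3 + 6 + 6 + 3 + 6 = 56 transitive triples.
Total triples C(9,3) = 84, so cyclic triples = 84 − 56 = 28.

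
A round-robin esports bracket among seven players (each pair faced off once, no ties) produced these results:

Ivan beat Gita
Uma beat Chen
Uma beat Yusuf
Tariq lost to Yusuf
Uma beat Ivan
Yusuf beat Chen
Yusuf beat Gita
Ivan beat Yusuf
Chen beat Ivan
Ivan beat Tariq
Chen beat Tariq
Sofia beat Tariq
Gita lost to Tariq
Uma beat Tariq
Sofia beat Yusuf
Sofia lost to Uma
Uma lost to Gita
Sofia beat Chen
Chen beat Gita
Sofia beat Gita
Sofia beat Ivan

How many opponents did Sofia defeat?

Sofia's results: beat Ivan, Chen, Tariq, Gita, Yusuf; lost to Uma.
That is 5 wins.

5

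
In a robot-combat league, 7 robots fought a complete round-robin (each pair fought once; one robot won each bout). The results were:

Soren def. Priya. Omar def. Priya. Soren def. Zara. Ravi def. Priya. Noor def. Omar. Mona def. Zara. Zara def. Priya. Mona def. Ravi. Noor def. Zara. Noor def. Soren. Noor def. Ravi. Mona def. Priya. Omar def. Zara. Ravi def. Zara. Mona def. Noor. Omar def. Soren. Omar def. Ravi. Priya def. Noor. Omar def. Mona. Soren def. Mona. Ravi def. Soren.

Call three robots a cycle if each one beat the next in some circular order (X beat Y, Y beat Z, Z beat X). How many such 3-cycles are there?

7

Win totals: Soren 3, Zara 1, Priya 1, Mona 4, Omar 5, Ravi 3, Noor 4.
A robot with w wins dominates both others in C(w,2) triples; summing gives 3 + 0 + 0 + 6 + 10 + 3 + 6 = 28 transitive triples.
Total triples C(7,3) = 35, so cyclic triples = 35 − 28 = 7.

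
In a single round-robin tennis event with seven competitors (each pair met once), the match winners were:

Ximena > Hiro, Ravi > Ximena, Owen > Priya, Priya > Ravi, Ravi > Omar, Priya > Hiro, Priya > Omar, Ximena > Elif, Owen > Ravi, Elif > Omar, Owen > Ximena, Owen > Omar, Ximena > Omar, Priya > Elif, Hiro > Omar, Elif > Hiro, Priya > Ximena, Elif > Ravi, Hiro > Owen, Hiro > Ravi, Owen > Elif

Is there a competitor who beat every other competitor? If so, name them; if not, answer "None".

Highest win total is Priya with 5 (out of 6 possible).
Priya lost to Owen, so no competitor went undefeated.

None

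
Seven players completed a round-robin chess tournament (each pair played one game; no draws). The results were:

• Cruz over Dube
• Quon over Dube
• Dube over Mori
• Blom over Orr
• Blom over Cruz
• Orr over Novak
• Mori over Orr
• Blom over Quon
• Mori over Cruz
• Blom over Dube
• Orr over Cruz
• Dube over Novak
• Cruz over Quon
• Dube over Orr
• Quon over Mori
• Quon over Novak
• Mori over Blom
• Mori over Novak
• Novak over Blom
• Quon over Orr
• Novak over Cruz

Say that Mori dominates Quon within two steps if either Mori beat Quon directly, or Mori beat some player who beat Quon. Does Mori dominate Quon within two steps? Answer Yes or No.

Yes

Mori did not beat Quon directly.
Mori beat Novak, Cruz, Blom, Orr. Of those, Cruz beat Quon.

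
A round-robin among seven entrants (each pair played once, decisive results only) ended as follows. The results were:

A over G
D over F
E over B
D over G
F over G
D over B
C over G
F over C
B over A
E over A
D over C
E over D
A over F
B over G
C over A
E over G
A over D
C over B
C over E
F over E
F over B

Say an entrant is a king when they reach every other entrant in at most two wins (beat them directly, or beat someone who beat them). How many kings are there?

5

A reaches everyone (king).
B cannot reach C, E in two steps.
C reaches everyone (king).
D reaches everyone (king).
E reaches everyone (king).
F reaches everyone (king).
G cannot reach A, B, C, D, E, F in two steps.
Kings: A, C, D, E, F — 5.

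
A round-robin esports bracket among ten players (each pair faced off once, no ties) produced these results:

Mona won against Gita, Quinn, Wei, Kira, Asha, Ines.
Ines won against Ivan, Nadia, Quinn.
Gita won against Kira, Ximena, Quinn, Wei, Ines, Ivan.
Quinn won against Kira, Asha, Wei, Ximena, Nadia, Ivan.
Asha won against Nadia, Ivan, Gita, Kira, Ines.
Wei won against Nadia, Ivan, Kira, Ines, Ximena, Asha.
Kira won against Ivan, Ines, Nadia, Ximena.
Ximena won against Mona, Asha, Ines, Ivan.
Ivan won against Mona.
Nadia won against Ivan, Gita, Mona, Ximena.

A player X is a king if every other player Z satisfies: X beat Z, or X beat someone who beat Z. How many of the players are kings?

8

Asha reaches everyone (king).
Kira cannot reach Wei in two steps.
Quinn reaches everyone (king).
Nadia reaches everyone (king).
Wei reaches everyone (king).
Gita reaches everyone (king).
Mona reaches everyone (king).
Ines reaches everyone (king).
Ximena reaches everyone (king).
Ivan cannot reach Nadia, Ximena in two steps.
Kings: Asha, Quinn, Nadia, Wei, Gita, Mona, Ines, Ximena — 8.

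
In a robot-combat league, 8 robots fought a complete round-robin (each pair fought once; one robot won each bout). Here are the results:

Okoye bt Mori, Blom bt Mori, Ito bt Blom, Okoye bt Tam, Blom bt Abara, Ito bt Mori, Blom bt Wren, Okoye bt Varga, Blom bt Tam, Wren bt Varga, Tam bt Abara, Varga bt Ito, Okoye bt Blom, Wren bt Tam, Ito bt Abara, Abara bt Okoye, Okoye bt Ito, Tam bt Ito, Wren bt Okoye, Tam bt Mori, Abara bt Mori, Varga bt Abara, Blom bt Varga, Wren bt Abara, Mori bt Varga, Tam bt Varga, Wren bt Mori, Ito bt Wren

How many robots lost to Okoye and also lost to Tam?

3

Okoye beat: Mori, Varga, Blom, Tam, Ito.
Tam beat: Mori, Abara, Varga, Ito.
Both beat: Mori, Varga, Ito — 3.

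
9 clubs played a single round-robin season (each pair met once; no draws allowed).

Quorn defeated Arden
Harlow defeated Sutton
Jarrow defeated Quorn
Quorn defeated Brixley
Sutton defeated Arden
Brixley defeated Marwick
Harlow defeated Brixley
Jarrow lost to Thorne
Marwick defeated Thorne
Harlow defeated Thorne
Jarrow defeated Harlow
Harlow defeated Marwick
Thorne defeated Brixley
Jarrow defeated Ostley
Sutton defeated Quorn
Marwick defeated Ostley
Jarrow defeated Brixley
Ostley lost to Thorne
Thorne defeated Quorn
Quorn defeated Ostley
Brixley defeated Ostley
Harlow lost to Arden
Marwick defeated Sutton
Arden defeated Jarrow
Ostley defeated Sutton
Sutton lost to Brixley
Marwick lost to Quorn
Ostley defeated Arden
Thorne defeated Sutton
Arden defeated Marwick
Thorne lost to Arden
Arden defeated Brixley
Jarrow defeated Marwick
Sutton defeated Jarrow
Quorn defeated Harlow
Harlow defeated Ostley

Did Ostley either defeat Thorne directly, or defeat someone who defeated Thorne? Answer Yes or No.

Ostley did not beat Thorne directly.
Ostley beat Sutton, Arden. Of those, Arden beat Thorne.

Yes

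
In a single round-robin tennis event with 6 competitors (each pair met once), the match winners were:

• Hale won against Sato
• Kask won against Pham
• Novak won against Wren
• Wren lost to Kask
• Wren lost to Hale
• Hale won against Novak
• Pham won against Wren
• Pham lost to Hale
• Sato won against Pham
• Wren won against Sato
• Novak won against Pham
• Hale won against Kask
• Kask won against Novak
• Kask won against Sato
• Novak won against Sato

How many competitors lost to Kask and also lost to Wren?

1

Kask beat: Pham, Sato, Novak, Wren.
Wren beat: Sato.
Both beat: Sato — 1.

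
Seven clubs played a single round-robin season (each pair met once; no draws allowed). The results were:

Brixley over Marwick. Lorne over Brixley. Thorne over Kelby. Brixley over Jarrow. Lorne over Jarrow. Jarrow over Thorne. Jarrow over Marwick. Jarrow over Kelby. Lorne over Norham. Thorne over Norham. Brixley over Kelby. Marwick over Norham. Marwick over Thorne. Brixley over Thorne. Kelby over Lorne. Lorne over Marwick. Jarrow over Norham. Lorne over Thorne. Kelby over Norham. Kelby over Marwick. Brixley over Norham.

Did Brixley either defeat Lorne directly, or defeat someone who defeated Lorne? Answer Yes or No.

Yes

Brixley did not beat Lorne directly.
Brixley beat Kelby, Norham, Jarrow, Thorne, Marwick. Of those, Kelby beat Lorne.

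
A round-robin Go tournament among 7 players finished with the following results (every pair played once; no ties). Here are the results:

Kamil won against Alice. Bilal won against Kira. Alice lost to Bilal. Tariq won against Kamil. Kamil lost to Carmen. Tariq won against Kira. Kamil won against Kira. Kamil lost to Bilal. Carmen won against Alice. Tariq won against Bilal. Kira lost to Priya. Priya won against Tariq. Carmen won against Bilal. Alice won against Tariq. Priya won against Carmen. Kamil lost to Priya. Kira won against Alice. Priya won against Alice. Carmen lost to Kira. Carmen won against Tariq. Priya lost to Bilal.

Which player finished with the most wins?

Win totals: Tariq 3, Alice 1, Kamil 2, Priya 5, Bilal 4, Carmen 4, Kira 2.
Priya leads with 5 wins (next highest: 4).

Priya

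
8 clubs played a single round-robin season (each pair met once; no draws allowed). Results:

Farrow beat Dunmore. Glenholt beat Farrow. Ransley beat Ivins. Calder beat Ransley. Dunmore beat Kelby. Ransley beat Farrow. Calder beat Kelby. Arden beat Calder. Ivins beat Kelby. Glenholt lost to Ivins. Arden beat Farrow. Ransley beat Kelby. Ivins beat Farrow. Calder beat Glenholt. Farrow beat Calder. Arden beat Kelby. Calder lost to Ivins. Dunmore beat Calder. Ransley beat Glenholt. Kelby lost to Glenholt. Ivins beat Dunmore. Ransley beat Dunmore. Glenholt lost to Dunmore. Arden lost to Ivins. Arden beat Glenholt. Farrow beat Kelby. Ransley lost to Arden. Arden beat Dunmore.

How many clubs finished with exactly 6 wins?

2

Win totals: Ivins 6, Dunmore 3, Arden 6, Calder 3, Kelby 0, Farrow 3, Ransley 5, Glenholt 2.
Exactly 6: Ivins, Arden — 2 clubs.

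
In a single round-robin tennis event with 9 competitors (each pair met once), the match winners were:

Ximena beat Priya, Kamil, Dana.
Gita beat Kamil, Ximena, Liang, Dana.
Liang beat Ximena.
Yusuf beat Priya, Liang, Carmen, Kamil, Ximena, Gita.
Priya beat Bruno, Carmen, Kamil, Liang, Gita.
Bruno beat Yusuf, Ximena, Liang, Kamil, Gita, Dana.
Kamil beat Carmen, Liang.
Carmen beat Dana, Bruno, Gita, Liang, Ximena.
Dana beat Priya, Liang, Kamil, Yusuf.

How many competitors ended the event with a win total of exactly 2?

Win totals: Ximena 3, Carmen 5, Gita 4, Priya 5, Bruno 6, Yusuf 6, Liang 1, Dana 4, Kamil 2.
Exactly 2: Kamil — 1 competitor.

1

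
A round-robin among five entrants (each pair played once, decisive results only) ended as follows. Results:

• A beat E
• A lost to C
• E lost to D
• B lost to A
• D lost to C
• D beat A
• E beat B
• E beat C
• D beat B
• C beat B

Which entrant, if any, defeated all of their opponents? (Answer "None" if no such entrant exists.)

Highest win total is D with 3 (out of 4 possible).
D lost to C, so no entrant went undefeated.

None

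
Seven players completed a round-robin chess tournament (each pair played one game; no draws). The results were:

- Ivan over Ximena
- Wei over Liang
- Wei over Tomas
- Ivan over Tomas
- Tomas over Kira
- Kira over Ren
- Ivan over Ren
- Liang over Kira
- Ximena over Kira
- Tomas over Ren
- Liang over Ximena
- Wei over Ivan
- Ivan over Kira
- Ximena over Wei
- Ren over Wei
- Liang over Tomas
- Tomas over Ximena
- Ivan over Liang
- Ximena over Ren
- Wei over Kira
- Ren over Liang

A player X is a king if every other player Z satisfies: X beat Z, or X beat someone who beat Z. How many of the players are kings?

Tomas cannot reach Ivan in two steps.
Ximena reaches everyone (king).
Liang cannot reach Ivan in two steps.
Ivan reaches everyone (king).
Wei reaches everyone (king).
Ren reaches everyone (king).
Kira cannot reach Tomas, Ximena, Ivan in two steps.
Kings: Ximena, Ivan, Wei, Ren — 4.

4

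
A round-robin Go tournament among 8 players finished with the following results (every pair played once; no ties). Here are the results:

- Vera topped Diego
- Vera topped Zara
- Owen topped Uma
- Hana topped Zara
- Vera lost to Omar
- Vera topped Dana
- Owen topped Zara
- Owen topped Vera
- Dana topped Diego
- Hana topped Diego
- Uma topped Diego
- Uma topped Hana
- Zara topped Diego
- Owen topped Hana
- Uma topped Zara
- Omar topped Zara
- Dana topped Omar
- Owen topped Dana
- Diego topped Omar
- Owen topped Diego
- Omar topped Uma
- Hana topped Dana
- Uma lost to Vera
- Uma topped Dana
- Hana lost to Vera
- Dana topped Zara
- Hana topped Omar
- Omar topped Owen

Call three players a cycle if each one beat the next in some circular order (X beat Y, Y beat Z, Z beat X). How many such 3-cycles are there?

Win totals: Dana 3, Diego 1, Uma 4, Hana 4, Owen 6, Vera 5, Omar 4, Zara 1.
A player with w wins dominates both others in C(w,2) triples; summing gives 3 + 0 + 6 + 6 + 15 + 10 + 6 + 0 = 46 transitive triples.
Total triples C(8,3) = 56, so cyclic triples = 56 − 46 = 10.

10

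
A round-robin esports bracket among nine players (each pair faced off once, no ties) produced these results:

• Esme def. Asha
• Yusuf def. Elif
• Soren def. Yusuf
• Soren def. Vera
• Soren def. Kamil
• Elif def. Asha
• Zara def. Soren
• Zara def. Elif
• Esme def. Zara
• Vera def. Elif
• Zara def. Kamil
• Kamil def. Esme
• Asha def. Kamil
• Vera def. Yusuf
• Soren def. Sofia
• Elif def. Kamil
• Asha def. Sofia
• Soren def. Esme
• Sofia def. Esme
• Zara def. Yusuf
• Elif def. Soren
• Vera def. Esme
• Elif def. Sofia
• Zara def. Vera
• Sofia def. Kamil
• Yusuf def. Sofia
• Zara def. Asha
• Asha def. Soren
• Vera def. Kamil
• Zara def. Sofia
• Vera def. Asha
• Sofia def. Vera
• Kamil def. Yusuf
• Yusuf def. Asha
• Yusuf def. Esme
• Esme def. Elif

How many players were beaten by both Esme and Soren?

0

Esme beat: Asha, Elif, Zara.
Soren beat: Esme, Yusuf, Vera, Sofia, Kamil.
No one was beaten by both.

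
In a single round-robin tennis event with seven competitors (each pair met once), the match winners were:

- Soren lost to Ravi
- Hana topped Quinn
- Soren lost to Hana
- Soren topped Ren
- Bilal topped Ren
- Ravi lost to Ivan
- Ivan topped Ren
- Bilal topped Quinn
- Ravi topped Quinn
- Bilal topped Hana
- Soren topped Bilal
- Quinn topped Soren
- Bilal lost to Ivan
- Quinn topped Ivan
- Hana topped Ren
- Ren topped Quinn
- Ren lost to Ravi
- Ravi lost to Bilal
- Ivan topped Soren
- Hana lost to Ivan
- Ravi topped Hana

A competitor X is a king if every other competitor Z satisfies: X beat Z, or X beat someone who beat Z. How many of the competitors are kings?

Bilal reaches everyone (king).
Ravi reaches everyone (king).
Quinn reaches everyone (king).
Hana cannot reach Ravi in two steps.
Soren cannot reach Ivan in two steps.
Ivan reaches everyone (king).
Ren cannot reach Bilal, Ravi, Hana in two steps.
Kings: Bilal, Ravi, Quinn, Ivan — 4.

4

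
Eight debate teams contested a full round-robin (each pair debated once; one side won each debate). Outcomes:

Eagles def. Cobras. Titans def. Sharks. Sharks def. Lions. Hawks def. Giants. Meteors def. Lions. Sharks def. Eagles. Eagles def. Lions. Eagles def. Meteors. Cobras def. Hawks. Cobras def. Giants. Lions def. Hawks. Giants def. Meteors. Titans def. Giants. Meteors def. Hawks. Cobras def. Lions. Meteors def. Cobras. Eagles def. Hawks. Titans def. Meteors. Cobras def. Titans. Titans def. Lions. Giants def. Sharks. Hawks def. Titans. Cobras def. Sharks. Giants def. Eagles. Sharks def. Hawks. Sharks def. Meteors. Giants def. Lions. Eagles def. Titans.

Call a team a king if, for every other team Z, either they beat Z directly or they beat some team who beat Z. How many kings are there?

5

Sharks reaches everyone (king).
Cobras reaches everyone (king).
Hawks cannot reach Cobras in two steps.
Meteors cannot reach Eagles in two steps.
Eagles reaches everyone (king).
Titans reaches everyone (king).
Lions cannot reach Sharks, Cobras, Meteors, Eagles in two steps.
Giants reaches everyone (king).
Kings: Sharks, Cobras, Eagles, Titans, Giants — 5.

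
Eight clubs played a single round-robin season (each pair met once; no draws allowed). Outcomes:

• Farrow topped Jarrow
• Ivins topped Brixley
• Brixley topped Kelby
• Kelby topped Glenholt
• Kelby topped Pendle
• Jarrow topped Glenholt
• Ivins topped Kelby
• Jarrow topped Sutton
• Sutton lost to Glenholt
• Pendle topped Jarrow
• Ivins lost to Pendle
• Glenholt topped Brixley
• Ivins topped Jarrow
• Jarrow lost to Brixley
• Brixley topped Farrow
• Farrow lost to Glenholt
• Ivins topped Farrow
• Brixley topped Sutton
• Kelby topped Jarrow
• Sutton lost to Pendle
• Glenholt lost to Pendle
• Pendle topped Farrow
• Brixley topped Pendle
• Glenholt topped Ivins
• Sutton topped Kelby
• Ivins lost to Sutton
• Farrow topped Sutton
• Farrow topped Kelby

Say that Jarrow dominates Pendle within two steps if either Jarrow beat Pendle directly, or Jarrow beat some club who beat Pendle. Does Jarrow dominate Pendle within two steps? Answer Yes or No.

Jarrow did not beat Pendle directly.
Jarrow beat Glenholt, Sutton, but each of them lost to Pendle. No two-step path.

No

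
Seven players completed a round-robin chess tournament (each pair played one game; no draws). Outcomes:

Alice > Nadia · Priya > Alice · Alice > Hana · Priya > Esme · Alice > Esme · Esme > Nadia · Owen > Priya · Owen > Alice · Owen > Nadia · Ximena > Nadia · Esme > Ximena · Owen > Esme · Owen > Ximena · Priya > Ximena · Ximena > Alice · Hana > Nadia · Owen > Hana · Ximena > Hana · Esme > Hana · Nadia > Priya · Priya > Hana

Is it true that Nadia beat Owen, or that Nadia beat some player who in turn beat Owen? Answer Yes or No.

No

Nadia did not beat Owen directly.
Nadia beat Priya, but each of them lost to Owen. No two-step path.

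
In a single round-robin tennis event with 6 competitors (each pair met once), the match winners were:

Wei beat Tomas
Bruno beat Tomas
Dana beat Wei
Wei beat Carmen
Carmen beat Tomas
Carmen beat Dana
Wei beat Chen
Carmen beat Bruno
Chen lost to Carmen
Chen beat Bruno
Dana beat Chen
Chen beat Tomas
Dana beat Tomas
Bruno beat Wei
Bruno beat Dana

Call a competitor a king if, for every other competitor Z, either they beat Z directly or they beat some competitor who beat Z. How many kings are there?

Tomas cannot reach Carmen, Chen, Dana, Bruno, Wei in two steps.
Carmen reaches everyone (king).
Chen cannot reach Carmen in two steps.
Dana reaches everyone (king).
Bruno reaches everyone (king).
Wei reaches everyone (king).
Kings: Carmen, Dana, Bruno, Wei — 4.

4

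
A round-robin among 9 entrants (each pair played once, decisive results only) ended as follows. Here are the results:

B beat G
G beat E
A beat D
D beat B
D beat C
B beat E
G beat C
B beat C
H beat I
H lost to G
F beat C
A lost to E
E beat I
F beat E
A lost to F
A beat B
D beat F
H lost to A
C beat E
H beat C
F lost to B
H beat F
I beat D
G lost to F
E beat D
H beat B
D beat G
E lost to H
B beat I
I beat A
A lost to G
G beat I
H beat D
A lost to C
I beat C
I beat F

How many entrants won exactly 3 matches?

Win totals: A 3, B 5, C 2, D 4, E 3, F 4, G 5, H 6, I 4.
Exactly 3: A, E — 2 entrants.

2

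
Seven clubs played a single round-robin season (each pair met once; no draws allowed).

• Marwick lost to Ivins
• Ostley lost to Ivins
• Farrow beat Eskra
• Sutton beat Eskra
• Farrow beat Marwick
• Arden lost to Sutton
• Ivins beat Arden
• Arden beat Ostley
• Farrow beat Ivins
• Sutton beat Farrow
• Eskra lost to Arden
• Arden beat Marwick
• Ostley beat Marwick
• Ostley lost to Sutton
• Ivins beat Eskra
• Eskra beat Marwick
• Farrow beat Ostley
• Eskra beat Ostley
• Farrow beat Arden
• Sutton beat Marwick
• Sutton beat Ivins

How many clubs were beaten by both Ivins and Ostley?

1

Ivins beat: Eskra, Arden, Marwick, Ostley.
Ostley beat: Marwick.
Both beat: Marwick — 1.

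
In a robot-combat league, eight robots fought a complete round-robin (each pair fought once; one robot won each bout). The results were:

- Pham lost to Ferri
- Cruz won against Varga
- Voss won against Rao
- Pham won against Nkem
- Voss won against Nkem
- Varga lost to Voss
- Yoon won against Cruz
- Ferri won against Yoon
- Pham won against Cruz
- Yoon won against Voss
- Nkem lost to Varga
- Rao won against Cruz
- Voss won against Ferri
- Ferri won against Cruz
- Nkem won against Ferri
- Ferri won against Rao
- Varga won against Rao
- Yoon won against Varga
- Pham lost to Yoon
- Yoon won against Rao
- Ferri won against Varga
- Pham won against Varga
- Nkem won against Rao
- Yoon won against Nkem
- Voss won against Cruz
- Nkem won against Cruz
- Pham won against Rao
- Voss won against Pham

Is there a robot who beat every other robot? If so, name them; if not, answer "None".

None

Highest win total is Yoon with 6 (out of 7 possible).
Yoon lost to Ferri, so no robot went undefeated.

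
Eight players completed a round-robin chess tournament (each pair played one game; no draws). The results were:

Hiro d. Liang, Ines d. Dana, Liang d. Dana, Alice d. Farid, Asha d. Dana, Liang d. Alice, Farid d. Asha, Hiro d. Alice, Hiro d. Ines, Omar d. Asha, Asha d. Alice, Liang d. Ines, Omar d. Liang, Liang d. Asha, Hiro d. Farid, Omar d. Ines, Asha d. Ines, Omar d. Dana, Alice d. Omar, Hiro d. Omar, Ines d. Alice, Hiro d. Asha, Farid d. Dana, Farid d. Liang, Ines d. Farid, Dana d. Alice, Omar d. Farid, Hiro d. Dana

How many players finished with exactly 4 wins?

Win totals: Farid 3, Asha 3, Omar 5, Liang 4, Alice 2, Dana 1, Hiro 7, Ines 3.
Exactly 4: Liang — 1 player.

1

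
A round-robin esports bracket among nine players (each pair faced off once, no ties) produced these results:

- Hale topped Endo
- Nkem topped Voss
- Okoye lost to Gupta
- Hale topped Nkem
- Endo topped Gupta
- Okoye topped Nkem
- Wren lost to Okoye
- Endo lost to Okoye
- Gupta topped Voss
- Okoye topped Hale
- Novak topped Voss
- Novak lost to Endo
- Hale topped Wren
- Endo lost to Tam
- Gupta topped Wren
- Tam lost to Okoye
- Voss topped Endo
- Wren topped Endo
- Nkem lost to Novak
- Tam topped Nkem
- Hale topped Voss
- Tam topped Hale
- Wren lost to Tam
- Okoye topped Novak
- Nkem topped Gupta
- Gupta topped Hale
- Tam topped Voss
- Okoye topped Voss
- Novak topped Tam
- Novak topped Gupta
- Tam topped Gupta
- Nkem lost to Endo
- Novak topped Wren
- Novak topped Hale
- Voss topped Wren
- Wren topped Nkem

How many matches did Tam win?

6

Tam's results: beat Hale, Nkem, Endo, Gupta, Voss, Wren; lost to Okoye, Novak.
That is 6 wins.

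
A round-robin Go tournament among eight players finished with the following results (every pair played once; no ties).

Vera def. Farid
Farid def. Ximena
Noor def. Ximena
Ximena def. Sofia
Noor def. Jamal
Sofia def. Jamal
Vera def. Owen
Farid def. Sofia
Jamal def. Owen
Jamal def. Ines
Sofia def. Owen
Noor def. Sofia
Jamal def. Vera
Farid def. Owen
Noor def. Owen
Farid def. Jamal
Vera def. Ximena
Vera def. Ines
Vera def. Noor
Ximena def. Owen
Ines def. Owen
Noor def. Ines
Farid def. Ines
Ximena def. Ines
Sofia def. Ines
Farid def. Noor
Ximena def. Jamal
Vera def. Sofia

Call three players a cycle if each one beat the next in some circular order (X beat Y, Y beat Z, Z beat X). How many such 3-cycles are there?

4

Win totals: Vera 6, Farid 6, Owen 0, Sofia 3, Jamal 3, Ines 1, Noor 5, Ximena 4.
A player with w wins dominates both others in C(w,2) triples; summing gives 15 + 15 + 0 + 3 + 3 + 0 + 10 + 6 = 52 transitive triples.
Total triples C(8,3) = 56, so cyclic triples = 56 − 52 = 4.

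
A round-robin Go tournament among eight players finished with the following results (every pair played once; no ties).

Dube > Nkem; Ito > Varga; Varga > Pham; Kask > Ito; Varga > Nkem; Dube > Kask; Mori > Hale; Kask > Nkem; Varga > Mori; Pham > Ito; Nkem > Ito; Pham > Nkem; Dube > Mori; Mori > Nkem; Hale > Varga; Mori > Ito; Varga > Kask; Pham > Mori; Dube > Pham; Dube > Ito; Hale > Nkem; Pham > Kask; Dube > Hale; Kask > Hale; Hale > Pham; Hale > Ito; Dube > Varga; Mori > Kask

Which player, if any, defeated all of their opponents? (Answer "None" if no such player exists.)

Dube has 7 wins out of 7 opponents — a perfect record.

Dube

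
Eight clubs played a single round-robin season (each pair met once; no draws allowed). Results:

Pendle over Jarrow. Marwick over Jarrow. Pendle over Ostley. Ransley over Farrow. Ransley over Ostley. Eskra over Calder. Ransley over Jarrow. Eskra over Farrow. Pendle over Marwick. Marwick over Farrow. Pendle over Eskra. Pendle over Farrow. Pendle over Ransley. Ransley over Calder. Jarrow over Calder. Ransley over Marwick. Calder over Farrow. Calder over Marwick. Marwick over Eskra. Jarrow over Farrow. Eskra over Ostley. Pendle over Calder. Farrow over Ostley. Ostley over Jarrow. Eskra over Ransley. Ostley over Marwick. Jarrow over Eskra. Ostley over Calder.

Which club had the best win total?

Pendle

Win totals: Ransley 5, Farrow 1, Ostley 3, Marwick 3, Eskra 4, Calder 2, Pendle 7, Jarrow 3.
Pendle leads with 7 wins (next highest: 5).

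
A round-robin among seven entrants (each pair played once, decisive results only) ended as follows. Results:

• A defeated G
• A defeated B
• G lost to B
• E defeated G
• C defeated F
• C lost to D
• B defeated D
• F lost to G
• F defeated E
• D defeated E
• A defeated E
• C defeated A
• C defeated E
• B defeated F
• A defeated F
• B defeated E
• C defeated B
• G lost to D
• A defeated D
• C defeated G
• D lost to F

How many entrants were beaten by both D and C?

D beat: C, E, G.
C beat: A, B, E, F, G.
Both beat: E, G — 2.

2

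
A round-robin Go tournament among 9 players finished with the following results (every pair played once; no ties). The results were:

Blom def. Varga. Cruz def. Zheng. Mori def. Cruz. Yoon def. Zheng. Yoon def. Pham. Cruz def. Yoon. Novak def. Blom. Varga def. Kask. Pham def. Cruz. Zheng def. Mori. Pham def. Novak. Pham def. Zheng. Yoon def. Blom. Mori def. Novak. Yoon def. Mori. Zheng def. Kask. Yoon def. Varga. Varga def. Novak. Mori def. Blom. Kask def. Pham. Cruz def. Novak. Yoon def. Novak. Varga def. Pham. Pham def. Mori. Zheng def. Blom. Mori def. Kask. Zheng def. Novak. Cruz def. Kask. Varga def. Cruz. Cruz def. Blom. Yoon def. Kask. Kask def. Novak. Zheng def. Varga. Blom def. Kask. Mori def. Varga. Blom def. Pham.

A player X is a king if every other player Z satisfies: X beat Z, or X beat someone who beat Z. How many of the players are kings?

Varga reaches everyone (king).
Kask cannot reach Varga, Yoon in two steps.
Pham reaches everyone (king).
Cruz reaches everyone (king).
Mori reaches everyone (king).
Novak cannot reach Cruz, Mori, Zheng, Yoon in two steps.
Zheng cannot reach Yoon in two steps.
Blom cannot reach Yoon in two steps.
Yoon reaches everyone (king).
Kings: Varga, Pham, Cruz, Mori, Yoon — 5.

5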